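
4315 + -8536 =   -  4221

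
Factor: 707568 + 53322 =2^1*3^1*5^1  *13^1*1951^1 =760890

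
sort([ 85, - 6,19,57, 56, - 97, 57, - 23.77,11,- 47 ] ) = [ - 97, - 47, - 23.77, - 6, 11, 19 , 56, 57, 57, 85]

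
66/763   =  66/763 = 0.09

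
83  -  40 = 43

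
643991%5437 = 2425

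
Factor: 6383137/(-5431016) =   -  2^ (- 3)*53^( - 1)*12809^( - 1)*6383137^1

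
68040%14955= 8220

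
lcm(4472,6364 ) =165464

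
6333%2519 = 1295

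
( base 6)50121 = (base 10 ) 6529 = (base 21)EGJ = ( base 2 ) 1100110000001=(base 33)5WS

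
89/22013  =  89/22013 =0.00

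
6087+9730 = 15817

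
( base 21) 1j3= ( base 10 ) 843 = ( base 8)1513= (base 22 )1g7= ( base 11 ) 6A7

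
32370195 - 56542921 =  - 24172726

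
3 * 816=2448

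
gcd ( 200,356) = 4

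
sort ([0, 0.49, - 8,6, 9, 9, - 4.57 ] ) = [ - 8,  -  4.57,0 , 0.49,6, 9,9 ]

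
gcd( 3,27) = 3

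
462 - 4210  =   - 3748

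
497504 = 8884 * 56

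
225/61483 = 225/61483 =0.00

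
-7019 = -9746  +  2727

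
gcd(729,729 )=729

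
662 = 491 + 171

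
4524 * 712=3221088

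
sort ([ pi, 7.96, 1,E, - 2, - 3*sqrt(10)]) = [ - 3*sqrt(10), - 2, 1,E, pi,7.96 ] 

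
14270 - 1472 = 12798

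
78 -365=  - 287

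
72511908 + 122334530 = 194846438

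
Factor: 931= 7^2*19^1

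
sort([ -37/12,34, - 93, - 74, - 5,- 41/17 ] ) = [ - 93, - 74,- 5, - 37/12, - 41/17,34]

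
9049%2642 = 1123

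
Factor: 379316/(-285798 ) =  - 434/327 = - 2^1*3^( - 1 )*7^1*31^1*109^(- 1)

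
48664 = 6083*8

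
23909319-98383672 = - 74474353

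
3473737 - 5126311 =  - 1652574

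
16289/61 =16289/61 = 267.03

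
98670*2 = 197340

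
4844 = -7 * (  -  692)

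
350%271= 79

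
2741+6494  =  9235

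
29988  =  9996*3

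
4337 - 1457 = 2880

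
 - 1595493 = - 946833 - 648660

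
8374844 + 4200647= 12575491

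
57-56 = 1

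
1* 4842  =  4842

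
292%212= 80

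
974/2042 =487/1021 = 0.48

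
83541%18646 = 8957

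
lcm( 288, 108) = 864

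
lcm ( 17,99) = 1683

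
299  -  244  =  55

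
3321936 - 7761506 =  - 4439570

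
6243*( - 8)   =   - 49944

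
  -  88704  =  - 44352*2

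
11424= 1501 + 9923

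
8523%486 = 261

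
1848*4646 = 8585808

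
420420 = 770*546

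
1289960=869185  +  420775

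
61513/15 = 61513/15 = 4100.87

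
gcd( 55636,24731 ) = 7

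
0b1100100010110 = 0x1916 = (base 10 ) 6422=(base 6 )45422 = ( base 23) c35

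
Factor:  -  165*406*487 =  - 2^1 *3^1*5^1*7^1 * 11^1*29^1*487^1 = -  32624130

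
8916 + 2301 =11217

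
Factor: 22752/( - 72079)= -2^5*3^2 *7^ (  -  2 ) * 79^1*1471^ ( - 1) 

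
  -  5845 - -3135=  - 2710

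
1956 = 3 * 652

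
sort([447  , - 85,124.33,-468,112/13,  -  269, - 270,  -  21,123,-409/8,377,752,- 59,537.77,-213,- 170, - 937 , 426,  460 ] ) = [ - 937, - 468,  -  270,-269, - 213,-170,- 85, - 59, - 409/8,-21 , 112/13,123, 124.33,  377 , 426, 447, 460,537.77,752]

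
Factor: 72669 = 3^1*24223^1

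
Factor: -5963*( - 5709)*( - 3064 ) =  - 2^3*3^1*11^1*67^1*89^1 * 173^1*383^1 = - 104307038088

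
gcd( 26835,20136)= 3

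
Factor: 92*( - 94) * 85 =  - 735080 = - 2^3 * 5^1*17^1*23^1*47^1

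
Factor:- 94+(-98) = -2^6*3^1  =  -  192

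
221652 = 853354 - 631702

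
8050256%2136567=1640555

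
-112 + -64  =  -176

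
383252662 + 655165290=1038417952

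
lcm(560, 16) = 560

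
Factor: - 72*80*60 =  - 345600 = -2^9*3^3*5^2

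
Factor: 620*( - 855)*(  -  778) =2^3 * 3^2*5^2*19^1*31^1*389^1=412417800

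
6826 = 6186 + 640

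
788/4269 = 788/4269  =  0.18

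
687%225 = 12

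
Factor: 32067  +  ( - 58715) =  - 26648 = -2^3 * 3331^1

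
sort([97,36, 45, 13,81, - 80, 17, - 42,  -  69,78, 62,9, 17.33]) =[ - 80, - 69,- 42, 9,13, 17, 17.33 , 36 , 45 , 62, 78, 81,97 ]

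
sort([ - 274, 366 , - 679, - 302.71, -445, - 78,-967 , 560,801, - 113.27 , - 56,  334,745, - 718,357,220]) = [ - 967, - 718,  -  679,-445, - 302.71, - 274 , - 113.27, - 78 , - 56, 220,334,357, 366, 560 , 745,801 ]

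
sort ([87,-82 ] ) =[  -  82 , 87 ] 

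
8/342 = 4/171  =  0.02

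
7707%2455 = 342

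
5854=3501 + 2353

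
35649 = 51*699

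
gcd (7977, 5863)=1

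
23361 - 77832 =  - 54471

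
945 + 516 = 1461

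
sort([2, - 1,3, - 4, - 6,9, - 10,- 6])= [-10, - 6,  -  6, - 4,  -  1,2, 3,9 ] 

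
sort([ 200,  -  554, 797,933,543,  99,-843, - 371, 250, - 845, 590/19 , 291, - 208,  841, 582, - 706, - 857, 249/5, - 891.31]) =[ - 891.31, - 857, - 845, - 843 , - 706,-554,  -  371,-208, 590/19, 249/5,  99 , 200, 250, 291, 543, 582,797,841 , 933]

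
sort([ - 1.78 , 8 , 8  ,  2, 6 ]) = [ - 1.78, 2,  6 , 8,8]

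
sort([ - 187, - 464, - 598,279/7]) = [-598, - 464, - 187,279/7 ] 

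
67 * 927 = 62109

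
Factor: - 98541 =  - 3^2*10949^1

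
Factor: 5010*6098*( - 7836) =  - 239397479280 = -2^4*3^2*5^1* 167^1*653^1*3049^1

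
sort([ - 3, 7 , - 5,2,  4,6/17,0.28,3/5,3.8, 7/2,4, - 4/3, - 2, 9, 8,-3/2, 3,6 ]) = [  -  5,- 3, - 2, - 3/2, - 4/3, 0.28,6/17,3/5, 2,3,7/2,3.8,4,4,6, 7,8, 9 ]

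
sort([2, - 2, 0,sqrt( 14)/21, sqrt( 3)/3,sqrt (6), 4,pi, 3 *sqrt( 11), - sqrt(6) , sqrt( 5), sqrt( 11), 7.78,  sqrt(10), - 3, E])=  [-3, - sqrt( 6 ), - 2 , 0,sqrt( 14 ) /21,sqrt(  3 ) /3,2,sqrt( 5 ),sqrt( 6 ), E,pi,sqrt ( 10 ) , sqrt ( 11)  ,  4, 7.78, 3 *sqrt(11) ] 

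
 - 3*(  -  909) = 2727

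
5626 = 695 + 4931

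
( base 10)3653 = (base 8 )7105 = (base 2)111001000101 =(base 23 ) 6KJ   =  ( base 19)a25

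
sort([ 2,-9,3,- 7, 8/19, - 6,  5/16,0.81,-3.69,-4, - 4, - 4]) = [-9,-7, - 6,-4,-4, - 4,-3.69,5/16,8/19,  0.81,2, 3]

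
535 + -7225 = - 6690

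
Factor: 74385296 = 2^4*1069^1 *4349^1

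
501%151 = 48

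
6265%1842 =739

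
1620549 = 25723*63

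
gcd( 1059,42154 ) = 1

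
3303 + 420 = 3723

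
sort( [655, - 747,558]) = [ - 747,558, 655]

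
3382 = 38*89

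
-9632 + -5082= - 14714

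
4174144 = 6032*692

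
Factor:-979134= - 2^1 * 3^1*13^1*12553^1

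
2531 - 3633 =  - 1102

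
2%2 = 0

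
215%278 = 215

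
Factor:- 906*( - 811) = 2^1*3^1*151^1 * 811^1 = 734766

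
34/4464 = 17/2232 = 0.01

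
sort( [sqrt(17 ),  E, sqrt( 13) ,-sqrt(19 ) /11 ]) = [-sqrt (19 ) /11,E, sqrt( 13),sqrt ( 17) ]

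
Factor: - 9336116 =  - 2^2*73^1*31973^1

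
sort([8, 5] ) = [ 5, 8 ]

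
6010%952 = 298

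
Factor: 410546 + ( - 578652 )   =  -2^1*84053^1=- 168106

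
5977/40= 5977/40 = 149.43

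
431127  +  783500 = 1214627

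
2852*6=17112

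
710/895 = 142/179 = 0.79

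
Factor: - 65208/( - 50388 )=22/17 = 2^1*11^1*17^( - 1)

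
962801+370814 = 1333615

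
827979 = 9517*87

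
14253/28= 509 + 1/28  =  509.04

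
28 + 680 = 708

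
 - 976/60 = -17 + 11/15=-16.27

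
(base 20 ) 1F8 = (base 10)708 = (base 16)2c4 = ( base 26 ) 116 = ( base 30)ni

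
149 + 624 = 773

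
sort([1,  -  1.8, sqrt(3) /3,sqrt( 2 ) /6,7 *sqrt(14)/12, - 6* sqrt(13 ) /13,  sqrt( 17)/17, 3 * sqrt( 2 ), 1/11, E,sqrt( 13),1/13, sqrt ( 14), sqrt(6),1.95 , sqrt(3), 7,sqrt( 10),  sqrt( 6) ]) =[-1.8,-6*sqrt(13)/13, 1/13, 1/11, sqrt(2) /6,sqrt ( 17)/17, sqrt(3) /3, 1,sqrt(3),1.95,7 *sqrt( 14 ) /12, sqrt( 6 ), sqrt(6),E,sqrt( 10 ), sqrt(13), sqrt(14),3 * sqrt(2), 7]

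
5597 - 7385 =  - 1788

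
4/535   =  4/535  =  0.01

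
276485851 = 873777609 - 597291758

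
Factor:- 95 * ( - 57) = 3^1*5^1 * 19^2 = 5415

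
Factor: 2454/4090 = 3/5=3^1*5^(-1)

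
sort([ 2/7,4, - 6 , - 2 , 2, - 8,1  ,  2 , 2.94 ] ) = [ - 8, - 6, - 2, 2/7,1, 2,2, 2.94,4 ]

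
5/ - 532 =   -  1 + 527/532=-  0.01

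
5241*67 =351147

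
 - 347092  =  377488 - 724580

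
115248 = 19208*6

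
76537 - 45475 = 31062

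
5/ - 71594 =-1 + 71589/71594 = - 0.00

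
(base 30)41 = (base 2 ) 1111001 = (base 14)89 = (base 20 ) 61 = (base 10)121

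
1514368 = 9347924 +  - 7833556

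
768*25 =19200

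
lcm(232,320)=9280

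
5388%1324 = 92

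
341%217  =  124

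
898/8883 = 898/8883=0.10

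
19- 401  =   - 382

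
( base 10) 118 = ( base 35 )3d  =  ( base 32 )3M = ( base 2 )1110110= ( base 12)9A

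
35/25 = 1  +  2/5 = 1.40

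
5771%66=29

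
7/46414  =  7/46414 = 0.00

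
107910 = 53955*2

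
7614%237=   30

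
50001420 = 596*83895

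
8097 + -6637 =1460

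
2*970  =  1940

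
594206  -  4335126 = - 3740920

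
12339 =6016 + 6323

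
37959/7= 5422 + 5/7 = 5422.71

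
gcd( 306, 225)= 9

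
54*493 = 26622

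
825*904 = 745800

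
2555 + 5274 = 7829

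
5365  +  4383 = 9748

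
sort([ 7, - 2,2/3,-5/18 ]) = [- 2, - 5/18,2/3,7 ]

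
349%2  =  1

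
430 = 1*430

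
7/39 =7/39= 0.18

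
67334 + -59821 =7513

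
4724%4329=395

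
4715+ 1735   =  6450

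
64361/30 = 64361/30= 2145.37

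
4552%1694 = 1164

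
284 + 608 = 892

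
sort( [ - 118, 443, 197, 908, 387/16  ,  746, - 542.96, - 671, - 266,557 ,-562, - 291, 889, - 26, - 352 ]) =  [ - 671,-562, - 542.96, - 352, -291,-266,  -  118, - 26, 387/16,197,  443, 557,746,889, 908 ] 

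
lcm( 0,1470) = 0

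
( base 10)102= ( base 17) 60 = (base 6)250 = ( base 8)146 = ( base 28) 3I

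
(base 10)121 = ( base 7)232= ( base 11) 100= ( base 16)79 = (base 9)144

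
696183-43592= 652591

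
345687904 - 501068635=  - 155380731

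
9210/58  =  4605/29 = 158.79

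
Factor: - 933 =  - 3^1 * 311^1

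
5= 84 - 79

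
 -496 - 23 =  - 519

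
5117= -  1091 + 6208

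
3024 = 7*432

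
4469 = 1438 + 3031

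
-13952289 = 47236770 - 61189059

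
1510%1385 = 125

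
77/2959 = 7/269 = 0.03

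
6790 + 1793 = 8583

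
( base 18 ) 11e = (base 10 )356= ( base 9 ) 435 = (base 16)164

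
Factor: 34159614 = 2^1 * 3^1*101^1*56369^1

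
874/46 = 19 = 19.00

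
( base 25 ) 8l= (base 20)b1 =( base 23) 9E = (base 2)11011101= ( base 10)221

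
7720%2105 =1405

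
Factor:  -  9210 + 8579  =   - 631^1 = - 631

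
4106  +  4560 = 8666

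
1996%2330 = 1996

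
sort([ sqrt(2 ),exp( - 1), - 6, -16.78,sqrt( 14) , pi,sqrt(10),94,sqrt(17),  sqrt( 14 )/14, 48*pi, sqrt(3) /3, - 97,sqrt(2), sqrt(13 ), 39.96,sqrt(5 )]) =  [ - 97, - 16.78,-6, sqrt( 14)/14, exp( - 1), sqrt( 3)/3,sqrt( 2),sqrt(2 ),sqrt(5),pi,sqrt(10),sqrt(13),sqrt(14 ),sqrt(17), 39.96,94, 48*pi]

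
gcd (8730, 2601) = 9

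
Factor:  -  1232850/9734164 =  - 2^( - 1 )*3^1*5^2  *11^(- 1) * 197^( - 1 ) * 1123^( - 1 ) * 8219^1 = - 616425/4867082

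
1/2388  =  1/2388 = 0.00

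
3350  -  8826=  - 5476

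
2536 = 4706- 2170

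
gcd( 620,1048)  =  4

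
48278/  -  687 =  - 48278/687  =  -70.27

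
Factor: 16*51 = 816 = 2^4*3^1* 17^1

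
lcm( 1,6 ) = 6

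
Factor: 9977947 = 7^1*683^1*2087^1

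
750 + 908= 1658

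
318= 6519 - 6201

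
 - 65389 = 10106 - 75495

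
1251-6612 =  -5361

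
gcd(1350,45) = 45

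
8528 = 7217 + 1311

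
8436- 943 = 7493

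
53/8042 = 53/8042 =0.01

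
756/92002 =378/46001 =0.01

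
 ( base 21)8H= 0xb9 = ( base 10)185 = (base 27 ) 6n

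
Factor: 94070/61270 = 11^( - 1) * 23^1*409^1 * 557^( - 1)   =  9407/6127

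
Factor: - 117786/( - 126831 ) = 2^1 * 293^1*631^( - 1 )= 586/631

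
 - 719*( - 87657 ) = 63025383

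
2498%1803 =695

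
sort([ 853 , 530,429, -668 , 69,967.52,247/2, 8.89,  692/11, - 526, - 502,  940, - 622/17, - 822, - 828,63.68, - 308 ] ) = [ - 828, - 822, - 668, - 526, - 502, - 308, - 622/17,8.89, 692/11,63.68, 69, 247/2,429,530,853, 940,967.52] 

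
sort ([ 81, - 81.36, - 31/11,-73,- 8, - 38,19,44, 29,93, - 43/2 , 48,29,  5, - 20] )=[ - 81.36,-73,  -  38, -43/2, - 20, - 8, - 31/11 , 5, 19,29, 29,  44, 48,81,93] 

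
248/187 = 248/187 = 1.33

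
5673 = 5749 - 76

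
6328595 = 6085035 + 243560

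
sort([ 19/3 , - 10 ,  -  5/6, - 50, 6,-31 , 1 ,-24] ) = [ - 50,-31,-24, - 10, - 5/6 , 1,6, 19/3]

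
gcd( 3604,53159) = 901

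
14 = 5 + 9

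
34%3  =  1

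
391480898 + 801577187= 1193058085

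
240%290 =240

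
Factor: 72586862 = 2^1*67^1*541693^1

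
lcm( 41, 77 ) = 3157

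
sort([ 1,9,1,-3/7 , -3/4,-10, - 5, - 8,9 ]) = [  -  10, - 8,  -  5, - 3/4, - 3/7 , 1,1,9,9 ] 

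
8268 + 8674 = 16942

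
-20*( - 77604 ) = 1552080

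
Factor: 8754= 2^1*3^1*1459^1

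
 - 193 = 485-678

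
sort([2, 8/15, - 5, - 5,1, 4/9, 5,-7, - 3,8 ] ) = [-7, - 5, - 5, - 3,4/9, 8/15,1, 2,5, 8]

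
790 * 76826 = 60692540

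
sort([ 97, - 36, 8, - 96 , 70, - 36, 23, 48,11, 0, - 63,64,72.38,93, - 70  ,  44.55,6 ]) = [ - 96, - 70,- 63 , - 36, - 36,0, 6,8,11, 23, 44.55, 48, 64, 70, 72.38, 93,97 ]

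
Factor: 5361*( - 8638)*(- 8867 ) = 410615855706  =  2^1*3^1*7^1*617^1*1787^1*8867^1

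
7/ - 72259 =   -  7/72259 = - 0.00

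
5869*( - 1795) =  -10534855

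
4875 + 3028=7903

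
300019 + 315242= 615261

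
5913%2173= 1567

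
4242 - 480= 3762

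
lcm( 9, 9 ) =9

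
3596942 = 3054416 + 542526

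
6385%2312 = 1761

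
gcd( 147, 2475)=3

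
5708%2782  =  144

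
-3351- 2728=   -  6079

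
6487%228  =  103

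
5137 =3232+1905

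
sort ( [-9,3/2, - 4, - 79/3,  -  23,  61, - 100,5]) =[ - 100,  -  79/3,  -  23,-9, - 4, 3/2,5, 61]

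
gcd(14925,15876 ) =3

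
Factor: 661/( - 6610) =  - 1/10 = -2^(-1 )*5^( - 1 )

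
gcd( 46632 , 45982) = 2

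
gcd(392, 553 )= 7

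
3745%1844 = 57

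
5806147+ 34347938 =40154085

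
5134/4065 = 1 + 1069/4065 = 1.26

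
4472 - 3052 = 1420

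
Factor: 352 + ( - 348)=4 = 2^2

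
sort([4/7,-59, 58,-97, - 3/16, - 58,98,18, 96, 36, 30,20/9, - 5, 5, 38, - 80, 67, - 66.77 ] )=[  -  97, - 80, - 66.77,- 59,-58, - 5,-3/16 , 4/7, 20/9, 5, 18, 30,  36,38,  58, 67, 96, 98]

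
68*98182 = 6676376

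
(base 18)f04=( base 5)123424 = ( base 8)11400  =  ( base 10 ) 4864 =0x1300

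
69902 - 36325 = 33577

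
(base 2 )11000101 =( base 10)197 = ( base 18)AH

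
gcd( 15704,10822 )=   2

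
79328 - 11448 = 67880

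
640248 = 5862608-5222360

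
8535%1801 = 1331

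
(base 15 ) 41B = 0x39e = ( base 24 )1EE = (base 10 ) 926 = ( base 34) r8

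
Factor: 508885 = 5^1*13^1*7829^1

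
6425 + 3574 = 9999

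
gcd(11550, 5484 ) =6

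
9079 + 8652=17731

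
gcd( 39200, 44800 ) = 5600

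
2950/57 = 2950/57 = 51.75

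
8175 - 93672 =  - 85497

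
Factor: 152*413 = 62776 = 2^3*7^1*19^1 * 59^1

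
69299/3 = 23099 + 2/3=23099.67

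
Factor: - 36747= - 3^3*1361^1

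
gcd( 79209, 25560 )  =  9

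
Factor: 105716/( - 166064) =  - 2^( - 2 )*13^1 * 19^1 * 97^(-1 ) = -  247/388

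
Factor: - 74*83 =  - 6142 = - 2^1*37^1*83^1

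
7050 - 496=6554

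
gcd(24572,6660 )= 4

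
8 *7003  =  56024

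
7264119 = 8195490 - 931371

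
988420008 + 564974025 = 1553394033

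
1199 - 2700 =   -  1501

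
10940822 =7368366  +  3572456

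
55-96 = -41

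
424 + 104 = 528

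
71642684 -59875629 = 11767055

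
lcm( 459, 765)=2295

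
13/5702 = 13/5702 = 0.00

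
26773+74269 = 101042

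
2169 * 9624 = 20874456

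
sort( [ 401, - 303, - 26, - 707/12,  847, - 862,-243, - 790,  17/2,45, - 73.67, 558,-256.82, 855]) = [ - 862, - 790, - 303, - 256.82 , - 243, - 73.67, - 707/12, - 26,17/2,45, 401, 558, 847 , 855]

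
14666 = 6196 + 8470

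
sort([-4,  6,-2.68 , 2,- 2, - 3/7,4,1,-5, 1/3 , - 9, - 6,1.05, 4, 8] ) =[-9, - 6,-5 ,  -  4,-2.68,-2,- 3/7, 1/3, 1,1.05, 2,4, 4, 6, 8]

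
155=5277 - 5122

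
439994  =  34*12941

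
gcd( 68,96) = 4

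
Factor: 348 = 2^2*3^1*29^1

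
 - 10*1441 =-14410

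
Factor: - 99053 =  - 99053^1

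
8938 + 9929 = 18867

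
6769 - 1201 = 5568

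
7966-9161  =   - 1195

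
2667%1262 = 143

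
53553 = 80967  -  27414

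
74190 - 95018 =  - 20828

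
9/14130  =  1/1570 = 0.00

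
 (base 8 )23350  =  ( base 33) 94r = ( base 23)IJ1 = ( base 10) 9960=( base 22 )KCG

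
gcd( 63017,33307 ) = 1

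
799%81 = 70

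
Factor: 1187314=2^1*17^1*47^1*743^1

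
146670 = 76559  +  70111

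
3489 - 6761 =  - 3272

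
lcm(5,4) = 20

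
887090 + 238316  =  1125406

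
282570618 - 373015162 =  - 90444544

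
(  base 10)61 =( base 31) 1U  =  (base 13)49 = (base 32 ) 1T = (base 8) 75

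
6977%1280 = 577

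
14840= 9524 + 5316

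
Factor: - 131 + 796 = 665=5^1*7^1*19^1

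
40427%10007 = 399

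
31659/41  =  772 + 7/41 = 772.17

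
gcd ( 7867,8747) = 1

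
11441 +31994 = 43435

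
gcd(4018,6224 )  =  2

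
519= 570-51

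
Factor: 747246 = 2^1*3^1*124541^1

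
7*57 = 399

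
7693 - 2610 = 5083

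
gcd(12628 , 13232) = 4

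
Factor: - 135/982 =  - 2^(-1)*3^3*5^1*491^( - 1) 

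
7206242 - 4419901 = 2786341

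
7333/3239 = 7333/3239 = 2.26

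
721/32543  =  103/4649=0.02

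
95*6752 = 641440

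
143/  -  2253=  - 1  +  2110/2253 = - 0.06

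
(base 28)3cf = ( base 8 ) 5217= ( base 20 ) 6F3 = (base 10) 2703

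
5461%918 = 871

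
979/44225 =979/44225 = 0.02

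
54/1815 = 18/605 = 0.03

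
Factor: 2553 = 3^1*23^1*37^1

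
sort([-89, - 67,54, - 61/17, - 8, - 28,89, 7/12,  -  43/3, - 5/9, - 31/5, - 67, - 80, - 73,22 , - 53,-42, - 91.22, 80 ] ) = [ - 91.22, - 89, -80, - 73,  -  67, - 67, - 53, -42,  -  28, - 43/3,  -  8, - 31/5, - 61/17, - 5/9,7/12,22,54,80,89] 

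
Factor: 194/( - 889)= -2^1*7^( - 1) *97^1*127^( - 1 )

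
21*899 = 18879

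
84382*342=28858644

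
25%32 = 25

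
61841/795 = 77 + 626/795 =77.79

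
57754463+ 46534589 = 104289052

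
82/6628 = 41/3314 = 0.01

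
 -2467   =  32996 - 35463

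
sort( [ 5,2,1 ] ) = [1,2,5 ]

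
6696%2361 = 1974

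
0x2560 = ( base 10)9568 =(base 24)GEG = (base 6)112144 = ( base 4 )2111200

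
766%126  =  10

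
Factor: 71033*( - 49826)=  - 3539290258= -2^1*7^1  *251^1 * 283^1*3559^1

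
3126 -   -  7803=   10929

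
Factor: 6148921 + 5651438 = 11800359 = 3^2*83^1 * 15797^1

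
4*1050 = 4200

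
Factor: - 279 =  - 3^2*31^1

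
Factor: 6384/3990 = 2^3 * 5^( - 1) = 8/5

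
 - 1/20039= - 1+20038/20039 =- 0.00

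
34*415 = 14110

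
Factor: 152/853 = 2^3  *19^1 * 853^( - 1)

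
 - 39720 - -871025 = 831305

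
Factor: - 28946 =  - 2^1*41^1*353^1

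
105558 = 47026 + 58532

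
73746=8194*9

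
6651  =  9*739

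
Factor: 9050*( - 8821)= - 79830050 = - 2^1*5^2 * 181^1*8821^1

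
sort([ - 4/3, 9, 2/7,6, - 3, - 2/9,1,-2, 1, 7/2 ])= [-3, - 2, - 4/3, - 2/9,2/7  ,  1, 1,7/2, 6 , 9 ]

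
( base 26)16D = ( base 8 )1515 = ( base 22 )1G9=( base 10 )845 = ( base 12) 5a5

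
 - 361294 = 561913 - 923207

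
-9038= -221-8817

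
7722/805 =7722/805= 9.59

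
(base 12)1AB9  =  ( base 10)3309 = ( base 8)6355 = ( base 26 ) 4n7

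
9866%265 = 61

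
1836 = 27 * 68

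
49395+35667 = 85062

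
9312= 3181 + 6131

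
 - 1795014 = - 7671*234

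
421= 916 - 495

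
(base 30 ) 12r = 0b1111011011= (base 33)tu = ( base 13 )5ac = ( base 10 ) 987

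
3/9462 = 1/3154 = 0.00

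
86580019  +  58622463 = 145202482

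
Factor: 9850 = 2^1*5^2*197^1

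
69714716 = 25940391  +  43774325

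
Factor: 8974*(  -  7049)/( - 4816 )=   4518409/344 = 2^( - 3)*7^1*19^1*43^( - 1 )*53^1*641^1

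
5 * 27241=136205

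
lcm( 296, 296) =296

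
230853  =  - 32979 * ( - 7 )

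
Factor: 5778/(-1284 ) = - 2^( - 1 ) *3^2 = - 9/2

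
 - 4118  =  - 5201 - -1083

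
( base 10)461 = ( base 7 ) 1226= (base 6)2045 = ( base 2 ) 111001101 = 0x1cd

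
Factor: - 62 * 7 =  - 434 = - 2^1*7^1*31^1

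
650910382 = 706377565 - 55467183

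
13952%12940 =1012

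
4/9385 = 4/9385 = 0.00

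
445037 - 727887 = -282850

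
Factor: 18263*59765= 5^1*7^1*2609^1 * 11953^1= 1091488195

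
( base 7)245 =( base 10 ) 131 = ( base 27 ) 4n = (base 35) 3q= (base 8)203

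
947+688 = 1635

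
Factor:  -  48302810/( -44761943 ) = 2^1 * 5^1 *59^ ( - 1 ) * 229^( - 1)  *3313^ ( - 1 )*4830281^1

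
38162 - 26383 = 11779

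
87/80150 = 87/80150 = 0.00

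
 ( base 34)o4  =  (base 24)1a4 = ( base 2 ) 1100110100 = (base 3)1010101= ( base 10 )820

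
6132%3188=2944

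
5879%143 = 16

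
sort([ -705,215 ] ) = [ - 705, 215 ]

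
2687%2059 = 628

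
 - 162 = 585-747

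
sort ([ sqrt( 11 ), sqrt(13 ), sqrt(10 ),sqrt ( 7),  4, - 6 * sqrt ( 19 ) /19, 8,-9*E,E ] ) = [  -  9*E, - 6*sqrt( 19 )/19, sqrt(7 ), E, sqrt(10 ), sqrt( 11), sqrt(  13), 4, 8] 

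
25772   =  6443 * 4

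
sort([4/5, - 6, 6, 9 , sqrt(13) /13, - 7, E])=[ - 7, - 6,sqrt(13) /13, 4/5, E,6,  9 ] 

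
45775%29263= 16512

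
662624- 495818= 166806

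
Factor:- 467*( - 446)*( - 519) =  - 108098358 = - 2^1*3^1*173^1*223^1*467^1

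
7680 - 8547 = -867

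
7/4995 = 7/4995 = 0.00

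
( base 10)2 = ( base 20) 2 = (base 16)2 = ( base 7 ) 2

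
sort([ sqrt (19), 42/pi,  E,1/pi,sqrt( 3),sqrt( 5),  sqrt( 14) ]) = [ 1/pi,sqrt(3),sqrt( 5) , E , sqrt( 14) , sqrt( 19 ), 42/pi] 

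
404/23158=202/11579 = 0.02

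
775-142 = 633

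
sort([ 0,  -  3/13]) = [ - 3/13,0 ] 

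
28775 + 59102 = 87877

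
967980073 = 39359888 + 928620185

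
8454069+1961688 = 10415757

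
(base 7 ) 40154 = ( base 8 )22734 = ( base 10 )9692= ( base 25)fch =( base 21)10KB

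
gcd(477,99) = 9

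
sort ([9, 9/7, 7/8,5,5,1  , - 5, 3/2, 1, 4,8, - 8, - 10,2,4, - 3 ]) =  [ - 10, - 8, - 5, -3,7/8 , 1,1,  9/7,3/2,2,4,  4,5,5, 8,  9] 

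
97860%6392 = 1980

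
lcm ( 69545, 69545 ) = 69545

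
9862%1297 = 783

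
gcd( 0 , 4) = 4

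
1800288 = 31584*57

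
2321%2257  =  64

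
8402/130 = 64 + 41/65 = 64.63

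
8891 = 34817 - 25926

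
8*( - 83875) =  -671000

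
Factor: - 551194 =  - 2^1 * 7^1*39371^1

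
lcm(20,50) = 100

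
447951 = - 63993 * ( - 7)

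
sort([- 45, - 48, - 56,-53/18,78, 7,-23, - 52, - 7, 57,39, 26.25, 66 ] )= [ - 56, - 52, - 48, -45,- 23, - 7,-53/18,  7,26.25,39 , 57,66, 78] 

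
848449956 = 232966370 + 615483586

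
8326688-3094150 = 5232538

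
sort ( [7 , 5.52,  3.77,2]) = [2,  3.77,5.52,7]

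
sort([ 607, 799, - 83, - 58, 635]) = [- 83, - 58, 607,635, 799] 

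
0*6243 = 0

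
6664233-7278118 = -613885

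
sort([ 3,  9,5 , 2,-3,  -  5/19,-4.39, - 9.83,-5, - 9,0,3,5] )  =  [ - 9.83, - 9,-5, - 4.39,-3, - 5/19,  0,2, 3,3, 5,5,  9 ]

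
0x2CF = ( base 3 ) 222122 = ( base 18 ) 23H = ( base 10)719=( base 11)5a4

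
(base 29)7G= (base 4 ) 3123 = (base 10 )219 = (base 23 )9C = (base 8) 333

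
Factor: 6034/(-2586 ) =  -3^(-1)*7^1= - 7/3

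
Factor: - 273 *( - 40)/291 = 2^3*5^1*7^1*13^1*97^ ( - 1 )=3640/97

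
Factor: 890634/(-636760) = - 445317/318380 = - 2^( - 2)*3^1*5^( - 1)*15919^( - 1 )*148439^1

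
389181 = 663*587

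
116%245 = 116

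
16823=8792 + 8031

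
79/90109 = 79/90109 = 0.00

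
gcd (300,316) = 4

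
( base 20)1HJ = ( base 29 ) q5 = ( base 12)533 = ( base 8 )1367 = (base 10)759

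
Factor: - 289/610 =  -2^( - 1 )*5^ ( - 1)*17^2*61^( - 1 ) 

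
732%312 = 108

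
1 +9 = 10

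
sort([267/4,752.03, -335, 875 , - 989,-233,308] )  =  [ - 989,-335,  -  233,267/4, 308,  752.03,  875]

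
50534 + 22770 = 73304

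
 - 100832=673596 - 774428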